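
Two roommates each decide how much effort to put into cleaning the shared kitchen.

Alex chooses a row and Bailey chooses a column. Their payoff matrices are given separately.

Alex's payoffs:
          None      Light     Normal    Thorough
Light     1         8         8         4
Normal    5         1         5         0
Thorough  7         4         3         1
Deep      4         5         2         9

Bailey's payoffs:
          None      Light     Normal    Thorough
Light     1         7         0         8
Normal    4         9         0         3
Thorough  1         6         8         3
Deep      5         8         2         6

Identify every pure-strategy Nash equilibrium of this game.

Mark each player's best response to every combination of opponents' strategies; a profile where every player is best-responding is a pure Nash equilibrium.
Alex against None: payoffs 1, 5, 7, 4 → best response Thorough.
Alex against Light: payoffs 8, 1, 4, 5 → best response Light.
Alex against Normal: payoffs 8, 5, 3, 2 → best response Light.
Alex against Thorough: payoffs 4, 0, 1, 9 → best response Deep.
Bailey against Light: payoffs 1, 7, 0, 8 → best response Thorough.
Bailey against Normal: payoffs 4, 9, 0, 3 → best response Light.
Bailey against Thorough: payoffs 1, 6, 8, 3 → best response Normal.
Bailey against Deep: payoffs 5, 8, 2, 6 → best response Light.
No profile is a mutual best response for all players.

none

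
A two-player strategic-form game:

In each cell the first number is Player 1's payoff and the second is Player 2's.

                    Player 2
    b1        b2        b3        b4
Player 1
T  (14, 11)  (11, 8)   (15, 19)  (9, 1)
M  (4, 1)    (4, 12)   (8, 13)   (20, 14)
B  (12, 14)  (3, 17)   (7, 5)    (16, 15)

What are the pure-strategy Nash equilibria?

The pure Nash equilibria are (T, b3), (M, b4).

(T, b1): Player 2 can switch to b3 (11 → 19). Not NE.
(T, b2): Player 2 can switch to b1 (8 → 11). Not NE.
(T, b3): Player 1 gets 15, best alternative 8; Player 2 gets 19, best alternative 11. No profitable deviation — NE.
(T, b4): Player 1 can switch to M (9 → 20). Not NE.
(M, b1): Player 1 can switch to T (4 → 14). Not NE.
(M, b2): Player 1 can switch to T (4 → 11). Not NE.
(M, b3): Player 1 can switch to T (8 → 15). Not NE.
(M, b4): Player 1 gets 20, best alternative 16; Player 2 gets 14, best alternative 13. No profitable deviation — NE.
(B, b1): Player 1 can switch to T (12 → 14). Not NE.
(B, b2): Player 1 can switch to T (3 → 11). Not NE.
(B, b3): Player 1 can switch to T (7 → 15). Not NE.
(B, b4): Player 1 can switch to M (16 → 20). Not NE.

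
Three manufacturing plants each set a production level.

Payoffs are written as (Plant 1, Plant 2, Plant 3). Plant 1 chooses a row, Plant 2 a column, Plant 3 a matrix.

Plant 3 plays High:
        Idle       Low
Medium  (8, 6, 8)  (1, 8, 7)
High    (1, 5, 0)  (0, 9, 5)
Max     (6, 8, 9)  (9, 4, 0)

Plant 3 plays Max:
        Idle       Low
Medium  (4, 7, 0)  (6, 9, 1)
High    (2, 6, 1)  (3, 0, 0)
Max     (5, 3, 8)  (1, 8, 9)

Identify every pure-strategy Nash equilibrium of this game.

For each strategy profile, look for a profitable unilateral deviation.
(Medium, Idle, High): Plant 2 can switch to Low (6 → 8). Not NE.
(Medium, Idle, Max): Plant 1 can switch to Max (4 → 5). Not NE.
(Medium, Low, High): Plant 1 can switch to Max (1 → 9). Not NE.
(Medium, Low, Max): Plant 3 can switch to High (1 → 7). Not NE.
(High, Idle, High): Plant 1 can switch to Medium (1 → 8). Not NE.
(High, Idle, Max): Plant 1 can switch to Medium (2 → 4). Not NE.
(The remaining 6 profiles each have a profitable deviation by the same check.)

none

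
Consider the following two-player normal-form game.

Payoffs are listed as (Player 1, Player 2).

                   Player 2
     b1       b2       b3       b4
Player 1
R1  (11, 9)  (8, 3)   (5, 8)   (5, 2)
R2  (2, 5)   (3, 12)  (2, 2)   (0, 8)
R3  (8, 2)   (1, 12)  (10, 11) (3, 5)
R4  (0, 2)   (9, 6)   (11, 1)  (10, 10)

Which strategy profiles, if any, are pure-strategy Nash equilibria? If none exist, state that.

Pure-strategy Nash equilibria: (R1, b1), (R4, b4)

(R1, b1): Player 1 gets 11, best alternative 8; Player 2 gets 9, best alternative 8. No profitable deviation — NE.
(R1, b2): Player 1 can switch to R4 (8 → 9). Not NE.
(R1, b3): Player 1 can switch to R3 (5 → 10). Not NE.
(R1, b4): Player 1 can switch to R4 (5 → 10). Not NE.
(R2, b1): Player 1 can switch to R1 (2 → 11). Not NE.
(R2, b2): Player 1 can switch to R1 (3 → 8). Not NE.
(R2, b3): Player 1 can switch to R1 (2 → 5). Not NE.
(R2, b4): Player 1 can switch to R1 (0 → 5). Not NE.
(R3, b1): Player 1 can switch to R1 (8 → 11). Not NE.
(R4, b4): Player 1 gets 10, best alternative 5; Player 2 gets 10, best alternative 6. No profitable deviation — NE.
(The remaining 6 profiles each have a profitable deviation by the same check.)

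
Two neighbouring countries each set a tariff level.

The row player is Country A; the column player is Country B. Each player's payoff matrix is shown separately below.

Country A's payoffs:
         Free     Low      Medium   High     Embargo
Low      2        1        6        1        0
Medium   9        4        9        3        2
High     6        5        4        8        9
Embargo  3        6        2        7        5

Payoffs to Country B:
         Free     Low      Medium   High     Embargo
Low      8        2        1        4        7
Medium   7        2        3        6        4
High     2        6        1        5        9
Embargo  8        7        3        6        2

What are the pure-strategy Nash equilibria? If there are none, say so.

Country A against Free: payoffs 2, 9, 6, 3 → best response Medium.
Country A against Low: payoffs 1, 4, 5, 6 → best response Embargo.
Country A against Medium: payoffs 6, 9, 4, 2 → best response Medium.
Country A against High: payoffs 1, 3, 8, 7 → best response High.
Country A against Embargo: payoffs 0, 2, 9, 5 → best response High.
Country B against Low: payoffs 8, 2, 1, 4, 7 → best response Free.
Country B against Medium: payoffs 7, 2, 3, 6, 4 → best response Free.
Country B against High: payoffs 2, 6, 1, 5, 9 → best response Embargo.
Country B against Embargo: payoffs 8, 7, 3, 6, 2 → best response Free.
Mutual best responses: (Medium, Free); (High, Embargo).

(Medium, Free), (High, Embargo)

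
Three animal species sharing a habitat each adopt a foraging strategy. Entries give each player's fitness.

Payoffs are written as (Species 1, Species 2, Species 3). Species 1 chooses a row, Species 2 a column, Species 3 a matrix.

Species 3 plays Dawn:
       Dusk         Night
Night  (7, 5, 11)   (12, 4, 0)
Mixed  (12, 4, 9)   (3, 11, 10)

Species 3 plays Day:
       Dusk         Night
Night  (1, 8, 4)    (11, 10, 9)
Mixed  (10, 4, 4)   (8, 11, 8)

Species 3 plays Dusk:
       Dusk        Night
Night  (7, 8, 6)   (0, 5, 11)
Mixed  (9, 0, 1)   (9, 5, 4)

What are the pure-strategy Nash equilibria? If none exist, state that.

Species 1 against (Dusk, Dawn): payoffs 7, 12 → best response Mixed.
Species 1 against (Dusk, Day): payoffs 1, 10 → best response Mixed.
Species 1 against (Dusk, Dusk): payoffs 7, 9 → best response Mixed.
Species 1 against (Night, Dawn): payoffs 12, 3 → best response Night.
Species 1 against (Night, Day): payoffs 11, 8 → best response Night.
Species 1 against (Night, Dusk): payoffs 0, 9 → best response Mixed.
Species 2 against (Night, Dawn): payoffs 5, 4 → best response Dusk.
Species 2 against (Night, Day): payoffs 8, 10 → best response Night.
Species 2 against (Night, Dusk): payoffs 8, 5 → best response Dusk.
Species 2 against (Mixed, Dawn): payoffs 4, 11 → best response Night.
Species 2 against (Mixed, Day): payoffs 4, 11 → best response Night.
Species 2 against (Mixed, Dusk): payoffs 0, 5 → best response Night.
Species 3 against (Night, Dusk): payoffs 11, 4, 6 → best response Dawn.
Species 3 against (Night, Night): payoffs 0, 9, 11 → best response Dusk.
Species 3 against (Mixed, Dusk): payoffs 9, 4, 1 → best response Dawn.
Species 3 against (Mixed, Night): payoffs 10, 8, 4 → best response Dawn.
No profile is a mutual best response for all players.

none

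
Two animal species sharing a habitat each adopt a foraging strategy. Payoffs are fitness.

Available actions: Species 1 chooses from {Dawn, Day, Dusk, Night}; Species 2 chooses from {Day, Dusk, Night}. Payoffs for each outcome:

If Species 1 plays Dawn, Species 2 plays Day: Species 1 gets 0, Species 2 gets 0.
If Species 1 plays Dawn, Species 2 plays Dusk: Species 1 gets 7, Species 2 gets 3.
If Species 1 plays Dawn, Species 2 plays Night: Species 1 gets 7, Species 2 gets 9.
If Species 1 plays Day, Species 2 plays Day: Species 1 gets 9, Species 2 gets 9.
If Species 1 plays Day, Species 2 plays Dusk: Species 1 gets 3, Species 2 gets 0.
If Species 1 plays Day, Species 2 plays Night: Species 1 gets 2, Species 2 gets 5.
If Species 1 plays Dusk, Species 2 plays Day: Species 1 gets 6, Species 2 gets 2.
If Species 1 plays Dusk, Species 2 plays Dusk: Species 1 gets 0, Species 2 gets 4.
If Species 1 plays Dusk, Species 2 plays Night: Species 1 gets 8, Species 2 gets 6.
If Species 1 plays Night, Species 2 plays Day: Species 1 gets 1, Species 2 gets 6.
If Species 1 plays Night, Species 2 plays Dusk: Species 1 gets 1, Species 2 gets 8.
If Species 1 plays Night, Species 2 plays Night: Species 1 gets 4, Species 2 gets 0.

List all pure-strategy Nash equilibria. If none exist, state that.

The pure Nash equilibria are (Day, Day); (Dusk, Night).

For each player, find the best response to each opponent profile; mutual best responses are the pure NE.
Species 1 against Day: payoffs 0, 9, 6, 1 → best response Day.
Species 1 against Dusk: payoffs 7, 3, 0, 1 → best response Dawn.
Species 1 against Night: payoffs 7, 2, 8, 4 → best response Dusk.
Species 2 against Dawn: payoffs 0, 3, 9 → best response Night.
Species 2 against Day: payoffs 9, 0, 5 → best response Day.
Species 2 against Dusk: payoffs 2, 4, 6 → best response Night.
Species 2 against Night: payoffs 6, 8, 0 → best response Dusk.
Mutual best responses: (Day, Day); (Dusk, Night).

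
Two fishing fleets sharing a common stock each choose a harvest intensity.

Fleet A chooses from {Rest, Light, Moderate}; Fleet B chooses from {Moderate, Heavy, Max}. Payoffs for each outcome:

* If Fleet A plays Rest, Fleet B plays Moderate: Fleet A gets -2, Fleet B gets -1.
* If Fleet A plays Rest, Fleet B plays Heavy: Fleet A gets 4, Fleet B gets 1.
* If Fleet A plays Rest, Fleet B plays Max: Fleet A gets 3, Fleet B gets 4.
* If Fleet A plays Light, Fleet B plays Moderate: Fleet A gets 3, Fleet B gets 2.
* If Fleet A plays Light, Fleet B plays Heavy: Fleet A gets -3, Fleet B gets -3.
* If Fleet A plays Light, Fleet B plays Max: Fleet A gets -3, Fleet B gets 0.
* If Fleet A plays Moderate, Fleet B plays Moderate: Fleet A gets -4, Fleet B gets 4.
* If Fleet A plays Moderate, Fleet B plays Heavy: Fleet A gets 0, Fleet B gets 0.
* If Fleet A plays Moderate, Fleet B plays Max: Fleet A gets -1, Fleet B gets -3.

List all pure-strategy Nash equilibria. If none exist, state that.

For each strategy profile, look for a profitable unilateral deviation.
(Rest, Moderate): Fleet A can switch to Light (-2 → 3). Not NE.
(Rest, Heavy): Fleet B can switch to Max (1 → 4). Not NE.
(Rest, Max): Fleet A gets 3, best alternative -1; Fleet B gets 4, best alternative 1. No profitable deviation — NE.
(Light, Moderate): Fleet A gets 3, best alternative -2; Fleet B gets 2, best alternative 0. No profitable deviation — NE.
(Light, Heavy): Fleet A can switch to Rest (-3 → 4). Not NE.
(Light, Max): Fleet A can switch to Rest (-3 → 3). Not NE.
(Moderate, Moderate): Fleet A can switch to Rest (-4 → -2). Not NE.
(Moderate, Heavy): Fleet A can switch to Rest (0 → 4). Not NE.
(Moderate, Max): Fleet A can switch to Rest (-1 → 3). Not NE.

(Rest, Max); (Light, Moderate)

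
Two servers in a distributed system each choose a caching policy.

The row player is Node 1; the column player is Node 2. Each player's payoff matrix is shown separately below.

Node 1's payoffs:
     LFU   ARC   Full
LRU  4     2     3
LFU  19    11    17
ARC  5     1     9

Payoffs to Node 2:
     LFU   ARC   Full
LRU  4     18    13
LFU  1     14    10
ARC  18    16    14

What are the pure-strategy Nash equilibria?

Pure NE: (LFU, ARC)

(LRU, LFU): Node 1 can switch to LFU (4 → 19). Not NE.
(LRU, ARC): Node 1 can switch to LFU (2 → 11). Not NE.
(LRU, Full): Node 1 can switch to LFU (3 → 17). Not NE.
(LFU, LFU): Node 2 can switch to ARC (1 → 14). Not NE.
(LFU, ARC): Node 1 gets 11, best alternative 2; Node 2 gets 14, best alternative 10. No profitable deviation — NE.
(LFU, Full): Node 2 can switch to ARC (10 → 14). Not NE.
(ARC, LFU): Node 1 can switch to LFU (5 → 19). Not NE.
(ARC, ARC): Node 1 can switch to LRU (1 → 2). Not NE.
(ARC, Full): Node 1 can switch to LFU (9 → 17). Not NE.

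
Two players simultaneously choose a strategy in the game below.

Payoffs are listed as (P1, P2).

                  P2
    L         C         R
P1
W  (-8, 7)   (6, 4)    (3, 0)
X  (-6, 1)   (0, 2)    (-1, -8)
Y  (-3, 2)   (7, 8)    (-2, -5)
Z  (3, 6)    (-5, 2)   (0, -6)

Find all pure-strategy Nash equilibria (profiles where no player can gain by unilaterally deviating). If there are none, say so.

P1 against L: payoffs -8, -6, -3, 3 → best response Z.
P1 against C: payoffs 6, 0, 7, -5 → best response Y.
P1 against R: payoffs 3, -1, -2, 0 → best response W.
P2 against W: payoffs 7, 4, 0 → best response L.
P2 against X: payoffs 1, 2, -8 → best response C.
P2 against Y: payoffs 2, 8, -5 → best response C.
P2 against Z: payoffs 6, 2, -6 → best response L.
Mutual best responses: (Y, C); (Z, L).

Pure-strategy Nash equilibria: (Y, C); (Z, L)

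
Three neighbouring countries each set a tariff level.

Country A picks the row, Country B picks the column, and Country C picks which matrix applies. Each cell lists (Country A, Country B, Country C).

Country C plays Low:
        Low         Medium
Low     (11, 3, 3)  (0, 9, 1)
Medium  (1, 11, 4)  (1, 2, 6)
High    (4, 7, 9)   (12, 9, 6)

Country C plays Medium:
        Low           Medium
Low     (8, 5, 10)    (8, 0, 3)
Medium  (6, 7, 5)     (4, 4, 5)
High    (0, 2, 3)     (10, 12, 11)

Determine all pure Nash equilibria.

(Low, Low, Medium) and (High, Medium, Medium)

Country A against (Low, Low): payoffs 11, 1, 4 → best response Low.
Country A against (Low, Medium): payoffs 8, 6, 0 → best response Low.
Country A against (Medium, Low): payoffs 0, 1, 12 → best response High.
Country A against (Medium, Medium): payoffs 8, 4, 10 → best response High.
Country B against (Low, Low): payoffs 3, 9 → best response Medium.
Country B against (Low, Medium): payoffs 5, 0 → best response Low.
Country B against (Medium, Low): payoffs 11, 2 → best response Low.
Country B against (Medium, Medium): payoffs 7, 4 → best response Low.
Country B against (High, Low): payoffs 7, 9 → best response Medium.
Country B against (High, Medium): payoffs 2, 12 → best response Medium.
Country C against (Low, Low): payoffs 3, 10 → best response Medium.
Country C against (Low, Medium): payoffs 1, 3 → best response Medium.
Country C against (Medium, Low): payoffs 4, 5 → best response Medium.
Country C against (Medium, Medium): payoffs 6, 5 → best response Low.
Country C against (High, Low): payoffs 9, 3 → best response Low.
Country C against (High, Medium): payoffs 6, 11 → best response Medium.
Mutual best responses: (Low, Low, Medium); (High, Medium, Medium).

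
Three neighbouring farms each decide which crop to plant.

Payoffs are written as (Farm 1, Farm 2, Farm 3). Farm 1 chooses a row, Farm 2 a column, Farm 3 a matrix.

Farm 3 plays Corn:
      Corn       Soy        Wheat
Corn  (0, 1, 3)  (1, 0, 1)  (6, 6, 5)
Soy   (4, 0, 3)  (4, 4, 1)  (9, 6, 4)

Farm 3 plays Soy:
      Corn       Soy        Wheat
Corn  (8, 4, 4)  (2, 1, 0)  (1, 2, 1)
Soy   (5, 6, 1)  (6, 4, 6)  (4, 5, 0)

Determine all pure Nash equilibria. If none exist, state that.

For each player, find the best response to each opponent profile; mutual best responses are the pure NE.
Farm 1 against (Corn, Corn): payoffs 0, 4 → best response Soy.
Farm 1 against (Corn, Soy): payoffs 8, 5 → best response Corn.
Farm 1 against (Soy, Corn): payoffs 1, 4 → best response Soy.
Farm 1 against (Soy, Soy): payoffs 2, 6 → best response Soy.
Farm 1 against (Wheat, Corn): payoffs 6, 9 → best response Soy.
Farm 1 against (Wheat, Soy): payoffs 1, 4 → best response Soy.
Farm 2 against (Corn, Corn): payoffs 1, 0, 6 → best response Wheat.
Farm 2 against (Corn, Soy): payoffs 4, 1, 2 → best response Corn.
Farm 2 against (Soy, Corn): payoffs 0, 4, 6 → best response Wheat.
Farm 2 against (Soy, Soy): payoffs 6, 4, 5 → best response Corn.
Farm 3 against (Corn, Corn): payoffs 3, 4 → best response Soy.
Farm 3 against (Corn, Soy): payoffs 1, 0 → best response Corn.
Farm 3 against (Corn, Wheat): payoffs 5, 1 → best response Corn.
Farm 3 against (Soy, Corn): payoffs 3, 1 → best response Corn.
Farm 3 against (Soy, Soy): payoffs 1, 6 → best response Soy.
Farm 3 against (Soy, Wheat): payoffs 4, 0 → best response Corn.
Mutual best responses: (Corn, Corn, Soy); (Soy, Wheat, Corn).

Pure-strategy Nash equilibria: (Corn, Corn, Soy) and (Soy, Wheat, Corn)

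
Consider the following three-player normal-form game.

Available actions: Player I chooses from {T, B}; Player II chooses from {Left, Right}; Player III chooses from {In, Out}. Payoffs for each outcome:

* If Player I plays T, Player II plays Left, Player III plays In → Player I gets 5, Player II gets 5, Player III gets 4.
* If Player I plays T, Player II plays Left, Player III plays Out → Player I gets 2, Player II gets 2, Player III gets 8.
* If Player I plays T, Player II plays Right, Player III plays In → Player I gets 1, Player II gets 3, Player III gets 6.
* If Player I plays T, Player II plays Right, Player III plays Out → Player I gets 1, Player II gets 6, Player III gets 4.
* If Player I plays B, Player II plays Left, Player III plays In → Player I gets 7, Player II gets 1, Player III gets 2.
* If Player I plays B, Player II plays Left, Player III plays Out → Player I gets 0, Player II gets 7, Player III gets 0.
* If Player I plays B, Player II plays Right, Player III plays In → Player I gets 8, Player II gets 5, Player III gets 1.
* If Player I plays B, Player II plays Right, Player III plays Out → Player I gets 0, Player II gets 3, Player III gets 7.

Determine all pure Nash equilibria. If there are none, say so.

none

Player I against (Left, In): payoffs 5, 7 → best response B.
Player I against (Left, Out): payoffs 2, 0 → best response T.
Player I against (Right, In): payoffs 1, 8 → best response B.
Player I against (Right, Out): payoffs 1, 0 → best response T.
Player II against (T, In): payoffs 5, 3 → best response Left.
Player II against (T, Out): payoffs 2, 6 → best response Right.
Player II against (B, In): payoffs 1, 5 → best response Right.
Player II against (B, Out): payoffs 7, 3 → best response Left.
Player III against (T, Left): payoffs 4, 8 → best response Out.
Player III against (T, Right): payoffs 6, 4 → best response In.
Player III against (B, Left): payoffs 2, 0 → best response In.
Player III against (B, Right): payoffs 1, 7 → best response Out.
No profile is a mutual best response for all players.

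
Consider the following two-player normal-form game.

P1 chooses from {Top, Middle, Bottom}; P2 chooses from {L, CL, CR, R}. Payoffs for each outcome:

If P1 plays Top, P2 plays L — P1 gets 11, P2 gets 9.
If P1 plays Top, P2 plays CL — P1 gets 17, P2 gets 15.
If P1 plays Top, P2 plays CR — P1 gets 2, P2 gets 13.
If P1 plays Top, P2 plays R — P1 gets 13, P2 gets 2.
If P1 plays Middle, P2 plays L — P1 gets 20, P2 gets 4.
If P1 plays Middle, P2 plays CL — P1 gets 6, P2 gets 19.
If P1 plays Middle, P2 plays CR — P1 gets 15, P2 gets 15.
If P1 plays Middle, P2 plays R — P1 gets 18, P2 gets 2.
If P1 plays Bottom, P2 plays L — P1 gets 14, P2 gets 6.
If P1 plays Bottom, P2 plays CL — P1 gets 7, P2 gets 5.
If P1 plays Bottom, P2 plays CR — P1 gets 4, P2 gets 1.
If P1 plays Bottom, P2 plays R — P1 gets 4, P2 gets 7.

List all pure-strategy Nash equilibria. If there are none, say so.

(Top, L): P1 can switch to Middle (11 → 20). Not NE.
(Top, CL): P1 gets 17, best alternative 7; P2 gets 15, best alternative 13. No profitable deviation — NE.
(Top, CR): P1 can switch to Middle (2 → 15). Not NE.
(Top, R): P1 can switch to Middle (13 → 18). Not NE.
(Middle, L): P2 can switch to CL (4 → 19). Not NE.
(Middle, CL): P1 can switch to Top (6 → 17). Not NE.
(Middle, CR): P2 can switch to CL (15 → 19). Not NE.
(Middle, R): P2 can switch to L (2 → 4). Not NE.
(Bottom, L): P1 can switch to Middle (14 → 20). Not NE.
(The remaining 3 profiles each have a profitable deviation by the same check.)

(Top, CL)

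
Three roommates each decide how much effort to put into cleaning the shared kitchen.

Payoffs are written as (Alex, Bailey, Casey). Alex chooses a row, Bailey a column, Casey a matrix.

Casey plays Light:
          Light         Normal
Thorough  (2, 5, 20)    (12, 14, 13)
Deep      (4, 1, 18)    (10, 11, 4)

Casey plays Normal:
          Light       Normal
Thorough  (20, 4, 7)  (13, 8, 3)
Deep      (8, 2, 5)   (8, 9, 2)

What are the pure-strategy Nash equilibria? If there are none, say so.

Pure NE: (Thorough, Normal, Light)

Mark each player's best response to every combination of opponents' strategies; a profile where every player is best-responding is a pure Nash equilibrium.
Alex against (Light, Light): payoffs 2, 4 → best response Deep.
Alex against (Light, Normal): payoffs 20, 8 → best response Thorough.
Alex against (Normal, Light): payoffs 12, 10 → best response Thorough.
Alex against (Normal, Normal): payoffs 13, 8 → best response Thorough.
Bailey against (Thorough, Light): payoffs 5, 14 → best response Normal.
Bailey against (Thorough, Normal): payoffs 4, 8 → best response Normal.
Bailey against (Deep, Light): payoffs 1, 11 → best response Normal.
Bailey against (Deep, Normal): payoffs 2, 9 → best response Normal.
Casey against (Thorough, Light): payoffs 20, 7 → best response Light.
Casey against (Thorough, Normal): payoffs 13, 3 → best response Light.
Casey against (Deep, Light): payoffs 18, 5 → best response Light.
Casey against (Deep, Normal): payoffs 4, 2 → best response Light.
Mutual best responses: (Thorough, Normal, Light).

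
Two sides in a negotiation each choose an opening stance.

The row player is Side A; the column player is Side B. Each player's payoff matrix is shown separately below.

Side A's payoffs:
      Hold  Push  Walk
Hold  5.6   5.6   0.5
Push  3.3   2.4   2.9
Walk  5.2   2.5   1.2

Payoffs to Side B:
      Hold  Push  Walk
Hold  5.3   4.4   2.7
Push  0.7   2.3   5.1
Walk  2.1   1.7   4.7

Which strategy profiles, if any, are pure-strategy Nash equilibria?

The pure Nash equilibria are (Hold, Hold) and (Push, Walk).

Side A against Hold: payoffs 5.6, 3.3, 5.2 → best response Hold.
Side A against Push: payoffs 5.6, 2.4, 2.5 → best response Hold.
Side A against Walk: payoffs 0.5, 2.9, 1.2 → best response Push.
Side B against Hold: payoffs 5.3, 4.4, 2.7 → best response Hold.
Side B against Push: payoffs 0.7, 2.3, 5.1 → best response Walk.
Side B against Walk: payoffs 2.1, 1.7, 4.7 → best response Walk.
Mutual best responses: (Hold, Hold); (Push, Walk).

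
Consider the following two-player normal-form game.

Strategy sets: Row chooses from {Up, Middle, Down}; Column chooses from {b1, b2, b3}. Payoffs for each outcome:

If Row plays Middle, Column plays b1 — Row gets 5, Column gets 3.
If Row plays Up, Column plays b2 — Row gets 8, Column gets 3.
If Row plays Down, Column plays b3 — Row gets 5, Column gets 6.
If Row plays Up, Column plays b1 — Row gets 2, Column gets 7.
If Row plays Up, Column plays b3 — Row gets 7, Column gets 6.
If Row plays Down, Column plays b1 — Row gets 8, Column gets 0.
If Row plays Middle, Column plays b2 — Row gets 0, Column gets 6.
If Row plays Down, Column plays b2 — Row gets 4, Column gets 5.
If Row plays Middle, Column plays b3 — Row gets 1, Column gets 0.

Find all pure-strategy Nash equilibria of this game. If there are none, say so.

Row against b1: payoffs 2, 5, 8 → best response Down.
Row against b2: payoffs 8, 0, 4 → best response Up.
Row against b3: payoffs 7, 1, 5 → best response Up.
Column against Up: payoffs 7, 3, 6 → best response b1.
Column against Middle: payoffs 3, 6, 0 → best response b2.
Column against Down: payoffs 0, 5, 6 → best response b3.
No profile is a mutual best response for all players.

none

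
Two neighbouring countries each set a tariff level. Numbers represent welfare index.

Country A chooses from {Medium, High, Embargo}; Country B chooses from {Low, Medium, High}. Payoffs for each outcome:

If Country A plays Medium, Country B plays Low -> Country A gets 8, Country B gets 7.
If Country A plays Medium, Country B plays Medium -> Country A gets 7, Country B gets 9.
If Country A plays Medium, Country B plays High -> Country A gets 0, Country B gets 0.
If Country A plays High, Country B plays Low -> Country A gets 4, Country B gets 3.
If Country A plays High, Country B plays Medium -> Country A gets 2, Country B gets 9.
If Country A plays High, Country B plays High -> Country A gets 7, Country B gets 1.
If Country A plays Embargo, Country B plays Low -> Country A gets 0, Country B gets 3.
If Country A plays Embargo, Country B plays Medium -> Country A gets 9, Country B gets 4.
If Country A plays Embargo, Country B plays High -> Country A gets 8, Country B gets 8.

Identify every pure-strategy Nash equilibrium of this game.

Pure NE: (Embargo, High)

Country A against Low: payoffs 8, 4, 0 → best response Medium.
Country A against Medium: payoffs 7, 2, 9 → best response Embargo.
Country A against High: payoffs 0, 7, 8 → best response Embargo.
Country B against Medium: payoffs 7, 9, 0 → best response Medium.
Country B against High: payoffs 3, 9, 1 → best response Medium.
Country B against Embargo: payoffs 3, 4, 8 → best response High.
Mutual best responses: (Embargo, High).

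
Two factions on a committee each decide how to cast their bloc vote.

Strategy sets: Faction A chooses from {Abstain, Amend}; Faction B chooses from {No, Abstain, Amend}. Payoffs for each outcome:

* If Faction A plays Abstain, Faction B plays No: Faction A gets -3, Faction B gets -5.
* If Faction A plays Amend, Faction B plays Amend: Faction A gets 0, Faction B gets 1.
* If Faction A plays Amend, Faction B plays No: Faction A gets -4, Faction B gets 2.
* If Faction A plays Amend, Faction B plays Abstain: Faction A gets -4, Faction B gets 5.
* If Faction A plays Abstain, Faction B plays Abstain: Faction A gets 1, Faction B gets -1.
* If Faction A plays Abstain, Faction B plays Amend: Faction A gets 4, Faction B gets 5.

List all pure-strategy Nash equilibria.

Faction A against No: payoffs -3, -4 → best response Abstain.
Faction A against Abstain: payoffs 1, -4 → best response Abstain.
Faction A against Amend: payoffs 4, 0 → best response Abstain.
Faction B against Abstain: payoffs -5, -1, 5 → best response Amend.
Faction B against Amend: payoffs 2, 5, 1 → best response Abstain.
Mutual best responses: (Abstain, Amend).

The unique pure-strategy Nash equilibrium is (Abstain, Amend).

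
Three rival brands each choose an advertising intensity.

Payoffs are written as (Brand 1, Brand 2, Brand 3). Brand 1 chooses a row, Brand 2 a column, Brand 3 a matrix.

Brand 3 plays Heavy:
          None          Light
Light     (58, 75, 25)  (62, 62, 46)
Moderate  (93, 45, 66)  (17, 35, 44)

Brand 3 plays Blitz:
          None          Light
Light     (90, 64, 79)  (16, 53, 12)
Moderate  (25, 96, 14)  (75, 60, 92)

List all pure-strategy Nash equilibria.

Brand 1 against (None, Heavy): payoffs 58, 93 → best response Moderate.
Brand 1 against (None, Blitz): payoffs 90, 25 → best response Light.
Brand 1 against (Light, Heavy): payoffs 62, 17 → best response Light.
Brand 1 against (Light, Blitz): payoffs 16, 75 → best response Moderate.
Brand 2 against (Light, Heavy): payoffs 75, 62 → best response None.
Brand 2 against (Light, Blitz): payoffs 64, 53 → best response None.
Brand 2 against (Moderate, Heavy): payoffs 45, 35 → best response None.
Brand 2 against (Moderate, Blitz): payoffs 96, 60 → best response None.
Brand 3 against (Light, None): payoffs 25, 79 → best response Blitz.
Brand 3 against (Light, Light): payoffs 46, 12 → best response Heavy.
Brand 3 against (Moderate, None): payoffs 66, 14 → best response Heavy.
Brand 3 against (Moderate, Light): payoffs 44, 92 → best response Blitz.
Mutual best responses: (Light, None, Blitz); (Moderate, None, Heavy).

Pure-strategy Nash equilibria: (Light, None, Blitz) and (Moderate, None, Heavy)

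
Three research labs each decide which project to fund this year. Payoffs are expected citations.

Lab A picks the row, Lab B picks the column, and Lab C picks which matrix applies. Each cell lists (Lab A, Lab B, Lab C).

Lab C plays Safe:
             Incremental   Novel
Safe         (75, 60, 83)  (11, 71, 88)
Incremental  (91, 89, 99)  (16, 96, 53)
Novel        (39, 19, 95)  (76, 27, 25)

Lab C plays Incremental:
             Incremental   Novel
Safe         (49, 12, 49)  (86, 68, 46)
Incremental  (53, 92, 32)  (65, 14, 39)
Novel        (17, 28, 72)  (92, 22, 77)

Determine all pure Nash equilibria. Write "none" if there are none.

This game has no pure Nash equilibrium.

(Safe, Incremental, Safe): Lab A can switch to Incremental (75 → 91). Not NE.
(Safe, Incremental, Incremental): Lab A can switch to Incremental (49 → 53). Not NE.
(Safe, Novel, Safe): Lab A can switch to Incremental (11 → 16). Not NE.
(Safe, Novel, Incremental): Lab A can switch to Novel (86 → 92). Not NE.
(Incremental, Incremental, Safe): Lab B can switch to Novel (89 → 96). Not NE.
(Incremental, Incremental, Incremental): Lab C can switch to Safe (32 → 99). Not NE.
(The remaining 6 profiles each have a profitable deviation by the same check.)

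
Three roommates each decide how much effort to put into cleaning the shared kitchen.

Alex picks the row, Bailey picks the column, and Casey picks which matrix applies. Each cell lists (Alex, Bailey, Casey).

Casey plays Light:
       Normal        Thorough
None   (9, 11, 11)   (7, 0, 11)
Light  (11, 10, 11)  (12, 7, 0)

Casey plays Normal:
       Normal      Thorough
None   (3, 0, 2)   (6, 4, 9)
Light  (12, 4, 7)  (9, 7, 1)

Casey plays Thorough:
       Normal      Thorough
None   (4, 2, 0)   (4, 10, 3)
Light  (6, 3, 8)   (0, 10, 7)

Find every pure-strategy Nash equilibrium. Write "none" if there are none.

Pure NE: (Light, Normal, Light)

For each player, find the best response to each opponent profile; mutual best responses are the pure NE.
Alex against (Normal, Light): payoffs 9, 11 → best response Light.
Alex against (Normal, Normal): payoffs 3, 12 → best response Light.
Alex against (Normal, Thorough): payoffs 4, 6 → best response Light.
Alex against (Thorough, Light): payoffs 7, 12 → best response Light.
Alex against (Thorough, Normal): payoffs 6, 9 → best response Light.
Alex against (Thorough, Thorough): payoffs 4, 0 → best response None.
Bailey against (None, Light): payoffs 11, 0 → best response Normal.
Bailey against (None, Normal): payoffs 0, 4 → best response Thorough.
Bailey against (None, Thorough): payoffs 2, 10 → best response Thorough.
Bailey against (Light, Light): payoffs 10, 7 → best response Normal.
Bailey against (Light, Normal): payoffs 4, 7 → best response Thorough.
Bailey against (Light, Thorough): payoffs 3, 10 → best response Thorough.
Casey against (None, Normal): payoffs 11, 2, 0 → best response Light.
Casey against (None, Thorough): payoffs 11, 9, 3 → best response Light.
Casey against (Light, Normal): payoffs 11, 7, 8 → best response Light.
Casey against (Light, Thorough): payoffs 0, 1, 7 → best response Thorough.
Mutual best responses: (Light, Normal, Light).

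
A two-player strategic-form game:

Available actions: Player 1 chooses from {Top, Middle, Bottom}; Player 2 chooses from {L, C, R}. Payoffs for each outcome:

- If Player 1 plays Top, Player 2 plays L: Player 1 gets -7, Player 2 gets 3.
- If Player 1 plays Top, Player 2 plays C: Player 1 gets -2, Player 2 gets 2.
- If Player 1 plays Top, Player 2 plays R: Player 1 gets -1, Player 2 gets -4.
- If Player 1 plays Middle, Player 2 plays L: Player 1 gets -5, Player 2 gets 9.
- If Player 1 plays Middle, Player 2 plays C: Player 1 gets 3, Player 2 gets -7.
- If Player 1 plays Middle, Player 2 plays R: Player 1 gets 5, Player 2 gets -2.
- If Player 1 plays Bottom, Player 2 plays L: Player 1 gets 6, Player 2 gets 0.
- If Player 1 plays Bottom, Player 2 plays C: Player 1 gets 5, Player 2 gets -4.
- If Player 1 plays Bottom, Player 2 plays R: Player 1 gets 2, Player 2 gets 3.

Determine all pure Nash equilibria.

There is no pure-strategy Nash equilibrium.

Player 1 against L: payoffs -7, -5, 6 → best response Bottom.
Player 1 against C: payoffs -2, 3, 5 → best response Bottom.
Player 1 against R: payoffs -1, 5, 2 → best response Middle.
Player 2 against Top: payoffs 3, 2, -4 → best response L.
Player 2 against Middle: payoffs 9, -7, -2 → best response L.
Player 2 against Bottom: payoffs 0, -4, 3 → best response R.
No profile is a mutual best response for all players.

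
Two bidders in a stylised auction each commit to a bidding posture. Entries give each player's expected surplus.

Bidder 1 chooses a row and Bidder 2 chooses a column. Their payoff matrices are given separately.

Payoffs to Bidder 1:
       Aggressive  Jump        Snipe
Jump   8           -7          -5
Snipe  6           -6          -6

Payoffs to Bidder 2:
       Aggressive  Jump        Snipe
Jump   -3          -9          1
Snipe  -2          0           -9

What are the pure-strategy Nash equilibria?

Pure-strategy Nash equilibria: (Jump, Snipe) and (Snipe, Jump)

Bidder 1 against Aggressive: payoffs 8, 6 → best response Jump.
Bidder 1 against Jump: payoffs -7, -6 → best response Snipe.
Bidder 1 against Snipe: payoffs -5, -6 → best response Jump.
Bidder 2 against Jump: payoffs -3, -9, 1 → best response Snipe.
Bidder 2 against Snipe: payoffs -2, 0, -9 → best response Jump.
Mutual best responses: (Jump, Snipe); (Snipe, Jump).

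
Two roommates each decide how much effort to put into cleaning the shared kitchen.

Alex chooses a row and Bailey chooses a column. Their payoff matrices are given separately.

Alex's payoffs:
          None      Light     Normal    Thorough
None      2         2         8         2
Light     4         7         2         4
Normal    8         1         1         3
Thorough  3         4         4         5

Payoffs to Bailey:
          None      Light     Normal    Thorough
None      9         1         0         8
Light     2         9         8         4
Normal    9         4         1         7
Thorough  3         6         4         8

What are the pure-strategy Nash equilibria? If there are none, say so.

(None, None): Alex can switch to Light (2 → 4). Not NE.
(None, Light): Alex can switch to Light (2 → 7). Not NE.
(None, Normal): Bailey can switch to None (0 → 9). Not NE.
(None, Thorough): Alex can switch to Light (2 → 4). Not NE.
(Light, None): Alex can switch to Normal (4 → 8). Not NE.
(Light, Light): Alex gets 7, best alternative 4; Bailey gets 9, best alternative 8. No profitable deviation — NE.
(Light, Normal): Alex can switch to None (2 → 8). Not NE.
(Light, Thorough): Alex can switch to Thorough (4 → 5). Not NE.
(Normal, None): Alex gets 8, best alternative 4; Bailey gets 9, best alternative 7. No profitable deviation — NE.
(Normal, Light): Alex can switch to None (1 → 2). Not NE.
(Thorough, Thorough): Alex gets 5, best alternative 4; Bailey gets 8, best alternative 6. No profitable deviation — NE.
(The remaining 5 profiles each have a profitable deviation by the same check.)

(Light, Light); (Normal, None); (Thorough, Thorough)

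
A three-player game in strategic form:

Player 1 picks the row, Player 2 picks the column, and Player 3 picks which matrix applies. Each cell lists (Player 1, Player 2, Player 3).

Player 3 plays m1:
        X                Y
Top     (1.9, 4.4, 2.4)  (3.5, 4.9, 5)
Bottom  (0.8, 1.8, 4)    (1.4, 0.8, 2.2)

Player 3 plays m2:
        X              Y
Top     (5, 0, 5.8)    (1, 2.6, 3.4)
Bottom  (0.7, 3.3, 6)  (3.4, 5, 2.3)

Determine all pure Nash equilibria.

(Top, Y, m1); (Bottom, Y, m2)

Mark each player's best response to every combination of opponents' strategies; a profile where every player is best-responding is a pure Nash equilibrium.
Player 1 against (X, m1): payoffs 1.9, 0.8 → best response Top.
Player 1 against (X, m2): payoffs 5, 0.7 → best response Top.
Player 1 against (Y, m1): payoffs 3.5, 1.4 → best response Top.
Player 1 against (Y, m2): payoffs 1, 3.4 → best response Bottom.
Player 2 against (Top, m1): payoffs 4.4, 4.9 → best response Y.
Player 2 against (Top, m2): payoffs 0, 2.6 → best response Y.
Player 2 against (Bottom, m1): payoffs 1.8, 0.8 → best response X.
Player 2 against (Bottom, m2): payoffs 3.3, 5 → best response Y.
Player 3 against (Top, X): payoffs 2.4, 5.8 → best response m2.
Player 3 against (Top, Y): payoffs 5, 3.4 → best response m1.
Player 3 against (Bottom, X): payoffs 4, 6 → best response m2.
Player 3 against (Bottom, Y): payoffs 2.2, 2.3 → best response m2.
Mutual best responses: (Top, Y, m1); (Bottom, Y, m2).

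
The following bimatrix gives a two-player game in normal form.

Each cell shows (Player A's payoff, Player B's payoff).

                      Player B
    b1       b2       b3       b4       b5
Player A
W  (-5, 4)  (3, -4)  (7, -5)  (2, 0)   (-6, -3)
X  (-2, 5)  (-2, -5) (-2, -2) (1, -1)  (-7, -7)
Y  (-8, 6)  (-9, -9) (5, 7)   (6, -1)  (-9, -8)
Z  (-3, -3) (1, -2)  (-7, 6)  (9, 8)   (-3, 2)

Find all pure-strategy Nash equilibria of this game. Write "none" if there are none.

(X, b1); (Z, b4)

Player A against b1: payoffs -5, -2, -8, -3 → best response X.
Player A against b2: payoffs 3, -2, -9, 1 → best response W.
Player A against b3: payoffs 7, -2, 5, -7 → best response W.
Player A against b4: payoffs 2, 1, 6, 9 → best response Z.
Player A against b5: payoffs -6, -7, -9, -3 → best response Z.
Player B against W: payoffs 4, -4, -5, 0, -3 → best response b1.
Player B against X: payoffs 5, -5, -2, -1, -7 → best response b1.
Player B against Y: payoffs 6, -9, 7, -1, -8 → best response b3.
Player B against Z: payoffs -3, -2, 6, 8, 2 → best response b4.
Mutual best responses: (X, b1); (Z, b4).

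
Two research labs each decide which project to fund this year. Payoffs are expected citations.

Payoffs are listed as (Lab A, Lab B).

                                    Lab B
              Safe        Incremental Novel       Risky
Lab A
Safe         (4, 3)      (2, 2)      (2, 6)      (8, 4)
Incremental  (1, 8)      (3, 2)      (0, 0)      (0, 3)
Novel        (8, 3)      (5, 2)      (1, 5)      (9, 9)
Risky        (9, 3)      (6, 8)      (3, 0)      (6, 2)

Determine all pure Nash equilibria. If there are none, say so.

Mark each player's best response to every combination of opponents' strategies; a profile where every player is best-responding is a pure Nash equilibrium.
Lab A against Safe: payoffs 4, 1, 8, 9 → best response Risky.
Lab A against Incremental: payoffs 2, 3, 5, 6 → best response Risky.
Lab A against Novel: payoffs 2, 0, 1, 3 → best response Risky.
Lab A against Risky: payoffs 8, 0, 9, 6 → best response Novel.
Lab B against Safe: payoffs 3, 2, 6, 4 → best response Novel.
Lab B against Incremental: payoffs 8, 2, 0, 3 → best response Safe.
Lab B against Novel: payoffs 3, 2, 5, 9 → best response Risky.
Lab B against Risky: payoffs 3, 8, 0, 2 → best response Incremental.
Mutual best responses: (Novel, Risky); (Risky, Incremental).

The pure Nash equilibria are (Novel, Risky), (Risky, Incremental).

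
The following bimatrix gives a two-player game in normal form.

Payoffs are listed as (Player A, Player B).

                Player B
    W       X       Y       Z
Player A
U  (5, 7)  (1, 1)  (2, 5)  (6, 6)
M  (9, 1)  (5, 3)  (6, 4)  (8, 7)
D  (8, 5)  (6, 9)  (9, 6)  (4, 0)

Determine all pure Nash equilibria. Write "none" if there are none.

Pure-strategy Nash equilibria: (M, Z); (D, X)

For each strategy profile, look for a profitable unilateral deviation.
(U, W): Player A can switch to M (5 → 9). Not NE.
(U, X): Player A can switch to M (1 → 5). Not NE.
(U, Y): Player A can switch to M (2 → 6). Not NE.
(U, Z): Player A can switch to M (6 → 8). Not NE.
(M, W): Player B can switch to X (1 → 3). Not NE.
(M, X): Player A can switch to D (5 → 6). Not NE.
(M, Y): Player A can switch to D (6 → 9). Not NE.
(M, Z): Player A gets 8, best alternative 6; Player B gets 7, best alternative 4. No profitable deviation — NE.
(D, W): Player A can switch to M (8 → 9). Not NE.
(D, X): Player A gets 6, best alternative 5; Player B gets 9, best alternative 6. No profitable deviation — NE.
(D, Y): Player B can switch to X (6 → 9). Not NE.
(D, Z): Player A can switch to U (4 → 6). Not NE.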